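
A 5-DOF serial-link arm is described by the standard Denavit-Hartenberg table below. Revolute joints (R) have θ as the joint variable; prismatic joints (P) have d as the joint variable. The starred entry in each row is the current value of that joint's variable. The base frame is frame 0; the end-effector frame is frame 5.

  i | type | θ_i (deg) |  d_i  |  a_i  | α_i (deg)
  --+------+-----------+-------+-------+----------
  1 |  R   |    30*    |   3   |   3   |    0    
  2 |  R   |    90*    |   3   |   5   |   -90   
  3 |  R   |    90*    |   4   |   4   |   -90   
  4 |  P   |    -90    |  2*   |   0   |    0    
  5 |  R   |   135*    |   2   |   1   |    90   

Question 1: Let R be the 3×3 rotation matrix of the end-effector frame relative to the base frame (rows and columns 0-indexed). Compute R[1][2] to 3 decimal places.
-0.354

End-effector z-axis (col 2 of R) = (-0.6124,-0.3536,-0.7071)
R[1][2] = -0.3536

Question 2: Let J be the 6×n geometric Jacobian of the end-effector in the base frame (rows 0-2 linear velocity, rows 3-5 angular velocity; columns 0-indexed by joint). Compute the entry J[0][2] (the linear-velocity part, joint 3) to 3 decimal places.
axis z_2 = (-0.8660,-0.5000,0.0000); lever o_n−o_2 = (-0.8517,-5.1105,-4.7071)
cross product → J_v[:, 2] = (2.3536,-4.0765,4.0000)
J_ω[:, 2] = z_2
entry J[0][2] = 2.3536

2.354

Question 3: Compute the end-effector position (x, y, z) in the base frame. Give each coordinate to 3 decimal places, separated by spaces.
after link 1: o_1 = (2.5981, 1.5000, 3.0000)
after link 2: o_2 = (0.0981, 5.8301, 6.0000)
after link 3: o_3 = (-3.3660, 3.8301, 2.0000)
after link 4: o_4 = (-2.3660, 2.0981, 2.0000)
after link 5: o_5 = (-0.7537, 0.7196, 1.2929)

-0.754 0.720 1.293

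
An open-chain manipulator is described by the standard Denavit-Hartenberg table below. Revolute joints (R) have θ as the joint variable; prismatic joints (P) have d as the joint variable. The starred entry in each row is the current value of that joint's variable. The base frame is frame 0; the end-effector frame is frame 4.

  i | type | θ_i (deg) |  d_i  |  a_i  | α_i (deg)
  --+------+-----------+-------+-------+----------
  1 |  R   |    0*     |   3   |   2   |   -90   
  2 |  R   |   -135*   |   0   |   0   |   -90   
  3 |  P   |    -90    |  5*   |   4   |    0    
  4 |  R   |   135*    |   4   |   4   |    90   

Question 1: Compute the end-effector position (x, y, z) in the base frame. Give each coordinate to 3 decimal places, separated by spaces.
after link 1: o_1 = (2.0000, 0.0000, 3.0000)
after link 2: o_2 = (2.0000, 0.0000, 3.0000)
after link 3: o_3 = (5.5355, 4.0000, 6.5355)
after link 4: o_4 = (6.3640, 1.1716, 11.3640)

6.364 1.172 11.364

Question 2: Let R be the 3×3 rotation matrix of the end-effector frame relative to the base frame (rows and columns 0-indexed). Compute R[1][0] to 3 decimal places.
End-effector x-axis (col 0 of R) = (-0.5000,-0.7071,0.5000)
R[1][0] = -0.7071

-0.707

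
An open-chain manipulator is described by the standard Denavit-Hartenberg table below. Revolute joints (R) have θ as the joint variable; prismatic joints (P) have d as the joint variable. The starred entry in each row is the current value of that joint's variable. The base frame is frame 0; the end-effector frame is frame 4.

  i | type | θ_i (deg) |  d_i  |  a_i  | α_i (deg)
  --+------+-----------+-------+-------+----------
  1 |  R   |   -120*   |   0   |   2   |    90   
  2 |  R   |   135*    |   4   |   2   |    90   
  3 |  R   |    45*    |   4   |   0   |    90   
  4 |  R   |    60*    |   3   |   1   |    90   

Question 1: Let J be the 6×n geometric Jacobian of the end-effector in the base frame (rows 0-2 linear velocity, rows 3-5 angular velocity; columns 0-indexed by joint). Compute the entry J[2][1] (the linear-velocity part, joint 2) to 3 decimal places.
0.277

axis z_1 = (-0.8660,0.5000,0.0000); lever o_n−o_1 = (-2.0715,0.8766,6.6050)
cross product → J_v[:, 1] = (3.3025,5.7201,0.2766)
J_ω[:, 1] = z_1
entry J[2][1] = 0.2766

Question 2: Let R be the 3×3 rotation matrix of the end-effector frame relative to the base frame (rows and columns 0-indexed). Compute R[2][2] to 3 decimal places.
0.079

End-effector z-axis (col 2 of R) = (-0.1370,0.9874,0.0795)
R[2][2] = 0.0795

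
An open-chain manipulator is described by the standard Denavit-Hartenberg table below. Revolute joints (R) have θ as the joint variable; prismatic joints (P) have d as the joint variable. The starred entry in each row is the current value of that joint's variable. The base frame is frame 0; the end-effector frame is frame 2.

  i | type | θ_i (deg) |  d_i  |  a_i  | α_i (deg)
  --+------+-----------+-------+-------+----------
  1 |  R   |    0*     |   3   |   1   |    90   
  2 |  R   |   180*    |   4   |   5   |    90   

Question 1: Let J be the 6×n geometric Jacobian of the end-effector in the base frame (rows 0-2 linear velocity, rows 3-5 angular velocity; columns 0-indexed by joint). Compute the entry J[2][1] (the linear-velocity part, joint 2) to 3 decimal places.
-5.000

axis z_1 = (0.0000,-1.0000,0.0000); lever o_n−o_1 = (-5.0000,-4.0000,0.0000)
cross product → J_v[:, 1] = (-0.0000,-0.0000,-5.0000)
J_ω[:, 1] = z_1
entry J[2][1] = -5.0000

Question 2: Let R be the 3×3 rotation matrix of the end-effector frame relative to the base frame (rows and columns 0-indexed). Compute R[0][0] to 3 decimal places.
-1.000

End-effector x-axis (col 0 of R) = (-1.0000,0.0000,0.0000)
R[0][0] = -1.0000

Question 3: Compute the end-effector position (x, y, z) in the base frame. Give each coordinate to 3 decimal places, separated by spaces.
after link 1: o_1 = (1.0000, 0.0000, 3.0000)
after link 2: o_2 = (-4.0000, -4.0000, 3.0000)

-4.000 -4.000 3.000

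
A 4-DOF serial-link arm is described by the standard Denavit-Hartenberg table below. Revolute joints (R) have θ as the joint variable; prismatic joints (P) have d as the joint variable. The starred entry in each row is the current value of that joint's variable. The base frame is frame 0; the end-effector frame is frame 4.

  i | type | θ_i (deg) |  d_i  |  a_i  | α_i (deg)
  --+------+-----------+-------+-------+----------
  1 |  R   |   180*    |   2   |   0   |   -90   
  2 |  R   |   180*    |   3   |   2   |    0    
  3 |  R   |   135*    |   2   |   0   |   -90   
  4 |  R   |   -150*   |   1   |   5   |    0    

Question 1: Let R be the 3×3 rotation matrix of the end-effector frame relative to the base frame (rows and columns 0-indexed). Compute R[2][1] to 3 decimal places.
End-effector y-axis (col 1 of R) = (-0.3536,-0.8660,0.3536)
R[2][1] = 0.3536

0.354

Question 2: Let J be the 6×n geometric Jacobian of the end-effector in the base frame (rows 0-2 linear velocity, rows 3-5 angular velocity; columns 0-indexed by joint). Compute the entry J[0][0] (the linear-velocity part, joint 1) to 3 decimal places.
axis z_0 = ẑ; lever o_n−o_0 = (4.3548,-7.5000,-1.7690)
cross product → J_v[:, 0] = (7.5000,4.3548,-0.0000)
J_ω[:, 0] = z_0
entry J[0][0] = 7.5000

7.500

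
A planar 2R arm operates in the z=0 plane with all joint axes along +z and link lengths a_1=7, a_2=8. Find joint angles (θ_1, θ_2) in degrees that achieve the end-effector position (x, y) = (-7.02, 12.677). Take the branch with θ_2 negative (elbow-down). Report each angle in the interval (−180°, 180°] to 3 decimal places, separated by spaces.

135.004 -30.008

cos θ_2 = (209.9867−7²−8²)/(2·7·8) = 0.8660; θ_2 = -30.0083° (elbow-down)
β = atan2(12.6770,-7.0200) = 118.9759°; ψ = atan2(-4.0010,13.9276) = -16.0278°
θ_1 = β − ψ = 135.0037°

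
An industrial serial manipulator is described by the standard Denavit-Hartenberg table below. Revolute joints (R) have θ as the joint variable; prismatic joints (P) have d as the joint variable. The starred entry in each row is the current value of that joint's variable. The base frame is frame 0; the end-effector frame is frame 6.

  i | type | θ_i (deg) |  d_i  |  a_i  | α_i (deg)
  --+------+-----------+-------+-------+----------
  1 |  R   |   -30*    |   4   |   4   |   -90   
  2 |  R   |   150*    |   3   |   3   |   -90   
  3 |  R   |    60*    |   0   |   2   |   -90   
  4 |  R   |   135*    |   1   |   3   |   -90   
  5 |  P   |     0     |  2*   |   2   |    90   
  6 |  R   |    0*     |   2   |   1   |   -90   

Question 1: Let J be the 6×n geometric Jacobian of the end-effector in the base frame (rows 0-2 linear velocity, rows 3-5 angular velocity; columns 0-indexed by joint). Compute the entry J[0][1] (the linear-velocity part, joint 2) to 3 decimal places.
axis z_1 = (0.5000,0.8660,0.0000); lever o_n−o_1 = (4.6281,2.7169,-1.7362)
cross product → J_v[:, 1] = (-1.5036,0.8681,-2.6496)
J_ω[:, 1] = z_1
entry J[0][1] = -1.5036

-1.504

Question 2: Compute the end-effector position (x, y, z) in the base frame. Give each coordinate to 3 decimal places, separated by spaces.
8.092 0.717 2.264

after link 1: o_1 = (3.4641, -2.0000, 4.0000)
after link 2: o_2 = (2.7141, 1.8971, 2.5000)
after link 3: o_3 = (1.0981, 0.8301, 2.0000)
after link 4: o_4 = (4.1302, 0.6235, 1.1262)
after link 5: o_5 = (6.4156, 2.1324, 1.8333)
after link 6: o_6 = (8.0922, 0.7169, 2.2638)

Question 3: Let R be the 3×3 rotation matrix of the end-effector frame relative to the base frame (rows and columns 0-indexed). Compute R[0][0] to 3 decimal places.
0.878

End-effector x-axis (col 0 of R) = (0.8775,0.2005,-0.4356)
R[0][0] = 0.8775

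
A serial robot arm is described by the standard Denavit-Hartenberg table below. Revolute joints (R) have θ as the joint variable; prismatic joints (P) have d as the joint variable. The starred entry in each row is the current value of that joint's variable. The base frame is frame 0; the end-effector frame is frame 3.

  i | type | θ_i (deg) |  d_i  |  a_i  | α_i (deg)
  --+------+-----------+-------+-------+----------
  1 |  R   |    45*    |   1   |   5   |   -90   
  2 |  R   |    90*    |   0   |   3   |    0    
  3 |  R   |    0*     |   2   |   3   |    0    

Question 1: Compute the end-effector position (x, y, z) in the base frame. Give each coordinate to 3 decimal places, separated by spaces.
2.121 4.950 -5.000

after link 1: o_1 = (3.5355, 3.5355, 1.0000)
after link 2: o_2 = (3.5355, 3.5355, -2.0000)
after link 3: o_3 = (2.1213, 4.9497, -5.0000)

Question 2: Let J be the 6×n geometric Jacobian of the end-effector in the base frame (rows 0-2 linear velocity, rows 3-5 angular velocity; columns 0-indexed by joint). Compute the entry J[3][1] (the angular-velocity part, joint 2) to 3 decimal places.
-0.707

axis z_1 = (-0.7071,0.7071,0.0000); lever o_n−o_1 = (-1.4142,1.4142,-6.0000)
cross product → J_v[:, 1] = (-4.2426,-4.2426,-0.0000)
J_ω[:, 1] = z_1
entry J[3][1] = -0.7071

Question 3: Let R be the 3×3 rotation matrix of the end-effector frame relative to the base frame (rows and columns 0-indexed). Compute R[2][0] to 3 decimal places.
-1.000

End-effector x-axis (col 0 of R) = (0.0000,0.0000,-1.0000)
R[2][0] = -1.0000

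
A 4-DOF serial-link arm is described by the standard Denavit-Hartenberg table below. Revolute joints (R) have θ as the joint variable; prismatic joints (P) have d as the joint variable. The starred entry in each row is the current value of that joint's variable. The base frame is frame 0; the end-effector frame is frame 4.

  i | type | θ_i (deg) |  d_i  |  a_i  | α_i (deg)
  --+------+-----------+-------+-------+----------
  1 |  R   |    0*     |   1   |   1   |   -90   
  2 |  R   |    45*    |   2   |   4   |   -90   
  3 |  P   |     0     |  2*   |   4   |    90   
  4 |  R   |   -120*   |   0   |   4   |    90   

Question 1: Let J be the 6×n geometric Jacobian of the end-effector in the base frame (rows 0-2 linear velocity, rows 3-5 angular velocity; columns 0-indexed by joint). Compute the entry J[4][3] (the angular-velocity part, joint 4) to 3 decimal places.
1.000

axis z_3 = (0.0000,1.0000,0.0000); lever o_n−o_3 = (1.0353,-0.0000,3.8637)
cross product → J_v[:, 3] = (3.8637,0.0000,-1.0353)
J_ω[:, 3] = z_3
entry J[4][3] = 1.0000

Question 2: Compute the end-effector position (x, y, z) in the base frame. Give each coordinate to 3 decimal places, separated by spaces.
after link 1: o_1 = (1.0000, 0.0000, 1.0000)
after link 2: o_2 = (3.8284, 2.0000, -1.8284)
after link 3: o_3 = (5.2426, 2.0000, -6.0711)
after link 4: o_4 = (6.2779, 2.0000, -2.2074)

6.278 2.000 -2.207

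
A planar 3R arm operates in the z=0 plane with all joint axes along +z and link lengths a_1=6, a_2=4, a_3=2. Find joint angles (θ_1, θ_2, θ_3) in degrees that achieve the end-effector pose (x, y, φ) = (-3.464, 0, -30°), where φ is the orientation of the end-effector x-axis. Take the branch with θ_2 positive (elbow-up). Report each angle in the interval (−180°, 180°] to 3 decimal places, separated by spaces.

128.213 120.001 81.786

wrist centre = target − a_3·(cos φ, sin φ) = (-5.1961, 1.0000)
cos θ_2 = (27.9989−6²−4²)/(2·6·4) = -0.5000; θ_2 = 120.0015° (elbow-up)
β = atan2(1.0000,-5.1961) = 169.1064°; ψ = atan2(3.4641,3.9999) = 40.8936°
θ_1 = β − ψ = 128.2128°
θ_3 = φ − θ_1 − θ_2 = 81.7857° (wrapped to (-180°,180°])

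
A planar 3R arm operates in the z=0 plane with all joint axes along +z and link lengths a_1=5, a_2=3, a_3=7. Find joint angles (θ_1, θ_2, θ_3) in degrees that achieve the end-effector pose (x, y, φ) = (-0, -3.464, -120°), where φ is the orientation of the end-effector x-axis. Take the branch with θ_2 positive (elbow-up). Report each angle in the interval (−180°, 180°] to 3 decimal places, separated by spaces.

wrist centre = target − a_3·(cos φ, sin φ) = (3.5000, 2.5982)
cos θ_2 = (19.0005−5²−3²)/(2·5·3) = -0.5000; θ_2 = 119.9988° (elbow-up)
β = atan2(2.5982,3.5000) = 36.5878°; ψ = atan2(2.5981,3.5001) = 36.5867°
θ_1 = β − ψ = 0.0012°
θ_3 = φ − θ_1 − θ_2 = 120.0000° (wrapped to (-180°,180°])

0.001 119.999 120.000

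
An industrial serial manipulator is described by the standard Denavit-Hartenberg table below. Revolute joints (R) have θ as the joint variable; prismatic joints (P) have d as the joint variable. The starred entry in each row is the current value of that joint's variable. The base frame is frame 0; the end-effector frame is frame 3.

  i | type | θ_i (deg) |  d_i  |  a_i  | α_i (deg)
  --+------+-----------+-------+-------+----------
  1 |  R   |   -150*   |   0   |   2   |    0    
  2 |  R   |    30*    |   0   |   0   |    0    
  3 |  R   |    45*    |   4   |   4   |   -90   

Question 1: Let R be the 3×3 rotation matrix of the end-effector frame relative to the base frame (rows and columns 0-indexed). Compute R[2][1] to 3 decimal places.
-1.000

End-effector y-axis (col 1 of R) = (0.0000,0.0000,-1.0000)
R[2][1] = -1.0000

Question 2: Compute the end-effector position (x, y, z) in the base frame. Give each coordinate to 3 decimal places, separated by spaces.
-0.697 -4.864 4.000

after link 1: o_1 = (-1.7321, -1.0000, 0.0000)
after link 2: o_2 = (-1.7321, -1.0000, 0.0000)
after link 3: o_3 = (-0.6968, -4.8637, 4.0000)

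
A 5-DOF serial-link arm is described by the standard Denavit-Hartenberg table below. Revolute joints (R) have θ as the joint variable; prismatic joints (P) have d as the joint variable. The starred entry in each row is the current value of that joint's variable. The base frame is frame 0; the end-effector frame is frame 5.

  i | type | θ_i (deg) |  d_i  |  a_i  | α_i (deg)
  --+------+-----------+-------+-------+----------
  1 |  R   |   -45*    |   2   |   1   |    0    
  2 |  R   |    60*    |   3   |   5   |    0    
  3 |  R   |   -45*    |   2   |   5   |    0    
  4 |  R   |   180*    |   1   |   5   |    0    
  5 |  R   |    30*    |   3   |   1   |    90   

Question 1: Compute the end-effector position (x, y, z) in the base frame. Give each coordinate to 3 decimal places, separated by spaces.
4.537 0.587 11.000

after link 1: o_1 = (0.7071, -0.7071, 2.0000)
after link 2: o_2 = (5.5367, 0.5870, 5.0000)
after link 3: o_3 = (9.8669, -1.9130, 7.0000)
after link 4: o_4 = (5.5367, 0.5870, 8.0000)
after link 5: o_5 = (4.5367, 0.5870, 11.0000)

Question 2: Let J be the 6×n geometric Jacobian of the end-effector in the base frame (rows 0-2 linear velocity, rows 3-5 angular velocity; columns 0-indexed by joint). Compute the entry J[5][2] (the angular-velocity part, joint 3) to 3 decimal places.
1.000

axis z_2 = (0.0000,0.0000,1.0000); lever o_n−o_2 = (-1.0000,0.0000,6.0000)
cross product → J_v[:, 2] = (-0.0000,-1.0000,0.0000)
J_ω[:, 2] = z_2
entry J[5][2] = 1.0000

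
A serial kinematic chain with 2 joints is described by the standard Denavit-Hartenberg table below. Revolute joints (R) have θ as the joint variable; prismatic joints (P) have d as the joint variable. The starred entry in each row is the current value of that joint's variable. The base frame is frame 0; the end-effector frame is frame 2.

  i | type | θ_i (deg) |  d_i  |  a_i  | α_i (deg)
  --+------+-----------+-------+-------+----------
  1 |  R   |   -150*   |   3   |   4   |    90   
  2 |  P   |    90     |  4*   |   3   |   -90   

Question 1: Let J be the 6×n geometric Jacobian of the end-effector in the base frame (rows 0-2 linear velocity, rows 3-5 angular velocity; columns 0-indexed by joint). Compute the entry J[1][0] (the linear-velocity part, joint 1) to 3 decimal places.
axis z_0 = ẑ; lever o_n−o_0 = (-5.4641,1.4641,6.0000)
cross product → J_v[:, 0] = (-1.4641,-5.4641,0.0000)
J_ω[:, 0] = z_0
entry J[1][0] = -5.4641

-5.464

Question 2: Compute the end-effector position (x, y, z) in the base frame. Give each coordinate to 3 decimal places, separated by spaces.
-5.464 1.464 6.000

after link 1: o_1 = (-3.4641, -2.0000, 3.0000)
after link 2: o_2 = (-5.4641, 1.4641, 6.0000)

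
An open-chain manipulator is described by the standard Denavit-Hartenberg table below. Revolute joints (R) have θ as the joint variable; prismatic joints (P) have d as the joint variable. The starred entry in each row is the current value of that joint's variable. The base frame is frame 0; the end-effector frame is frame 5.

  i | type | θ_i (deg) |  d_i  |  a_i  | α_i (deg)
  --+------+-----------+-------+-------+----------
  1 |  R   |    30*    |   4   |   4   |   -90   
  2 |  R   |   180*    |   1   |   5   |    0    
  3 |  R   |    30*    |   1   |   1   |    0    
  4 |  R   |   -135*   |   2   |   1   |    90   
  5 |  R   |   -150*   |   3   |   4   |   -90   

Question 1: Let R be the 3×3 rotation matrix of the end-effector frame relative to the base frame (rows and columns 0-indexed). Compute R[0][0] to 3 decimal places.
End-effector x-axis (col 0 of R) = (0.0559,-0.5451,0.8365)
R[0][0] = 0.0559

0.056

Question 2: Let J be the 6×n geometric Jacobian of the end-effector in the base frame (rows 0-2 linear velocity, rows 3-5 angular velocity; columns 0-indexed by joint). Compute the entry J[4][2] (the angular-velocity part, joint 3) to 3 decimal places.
0.866

axis z_2 = (-0.5000,0.8660,0.0000); lever o_n−o_2 = (0.7072,1.5630,3.6566)
cross product → J_v[:, 2] = (3.1667,1.8283,-1.3940)
J_ω[:, 2] = z_2
entry J[4][2] = 0.8660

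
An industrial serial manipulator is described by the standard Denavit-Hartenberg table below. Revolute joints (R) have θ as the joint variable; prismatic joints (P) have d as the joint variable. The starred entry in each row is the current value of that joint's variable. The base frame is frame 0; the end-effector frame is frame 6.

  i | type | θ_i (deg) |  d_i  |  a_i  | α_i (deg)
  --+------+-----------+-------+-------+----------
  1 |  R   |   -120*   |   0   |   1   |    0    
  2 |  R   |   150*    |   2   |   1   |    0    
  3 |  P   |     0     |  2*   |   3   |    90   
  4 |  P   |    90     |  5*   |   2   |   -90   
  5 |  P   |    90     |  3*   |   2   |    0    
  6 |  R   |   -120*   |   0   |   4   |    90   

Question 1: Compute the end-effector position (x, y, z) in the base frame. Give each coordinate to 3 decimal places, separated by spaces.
2.866 -4.696 9.464

after link 1: o_1 = (-0.5000, -0.8660, 0.0000)
after link 2: o_2 = (0.3660, -0.3660, 2.0000)
after link 3: o_3 = (2.9641, 1.1340, 4.0000)
after link 4: o_4 = (5.4641, -3.1962, 6.0000)
after link 5: o_5 = (1.8660, -2.9641, 6.0000)
after link 6: o_6 = (2.8660, -4.6962, 9.4641)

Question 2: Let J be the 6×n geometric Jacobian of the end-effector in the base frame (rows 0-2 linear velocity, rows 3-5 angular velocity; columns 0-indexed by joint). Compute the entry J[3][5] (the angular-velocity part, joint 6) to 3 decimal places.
-0.866

axis z_5 = (-0.8660,-0.5000,0.0000); lever o_n−o_5 = (1.0000,-1.7321,3.4641)
cross product → J_v[:, 5] = (-1.7321,3.0000,2.0000)
J_ω[:, 5] = z_5
entry J[3][5] = -0.8660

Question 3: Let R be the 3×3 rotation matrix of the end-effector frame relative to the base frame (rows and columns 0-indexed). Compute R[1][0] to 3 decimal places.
-0.433

End-effector x-axis (col 0 of R) = (0.2500,-0.4330,0.8660)
R[1][0] = -0.4330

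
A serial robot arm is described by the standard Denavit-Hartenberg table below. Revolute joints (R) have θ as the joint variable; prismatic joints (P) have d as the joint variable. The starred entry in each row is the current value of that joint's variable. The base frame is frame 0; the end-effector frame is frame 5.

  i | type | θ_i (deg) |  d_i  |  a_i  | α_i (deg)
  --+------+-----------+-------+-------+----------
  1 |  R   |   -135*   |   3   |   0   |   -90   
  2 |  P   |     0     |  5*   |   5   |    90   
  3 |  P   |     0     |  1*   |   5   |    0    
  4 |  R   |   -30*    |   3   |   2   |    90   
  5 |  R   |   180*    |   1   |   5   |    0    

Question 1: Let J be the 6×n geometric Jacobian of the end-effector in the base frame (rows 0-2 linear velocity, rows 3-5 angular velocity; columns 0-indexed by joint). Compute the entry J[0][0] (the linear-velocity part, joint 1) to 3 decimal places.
axis z_0 = ẑ; lever o_n−o_0 = (-0.8966,-8.8642,7.0000)
cross product → J_v[:, 0] = (8.8642,-0.8966,0.0000)
J_ω[:, 0] = z_0
entry J[0][0] = 8.8642

8.864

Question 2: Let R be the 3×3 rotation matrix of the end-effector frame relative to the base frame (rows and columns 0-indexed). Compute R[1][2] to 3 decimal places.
0.966

End-effector z-axis (col 2 of R) = (-0.2588,0.9659,0.0000)
R[1][2] = 0.9659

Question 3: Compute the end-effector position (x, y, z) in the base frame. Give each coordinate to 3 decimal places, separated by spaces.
after link 1: o_1 = (0.0000, 0.0000, 3.0000)
after link 2: o_2 = (0.0000, -7.0711, 3.0000)
after link 3: o_3 = (-3.5355, -10.6066, 4.0000)
after link 4: o_4 = (-5.4674, -11.1242, 7.0000)
after link 5: o_5 = (-0.8966, -8.8642, 7.0000)

-0.897 -8.864 7.000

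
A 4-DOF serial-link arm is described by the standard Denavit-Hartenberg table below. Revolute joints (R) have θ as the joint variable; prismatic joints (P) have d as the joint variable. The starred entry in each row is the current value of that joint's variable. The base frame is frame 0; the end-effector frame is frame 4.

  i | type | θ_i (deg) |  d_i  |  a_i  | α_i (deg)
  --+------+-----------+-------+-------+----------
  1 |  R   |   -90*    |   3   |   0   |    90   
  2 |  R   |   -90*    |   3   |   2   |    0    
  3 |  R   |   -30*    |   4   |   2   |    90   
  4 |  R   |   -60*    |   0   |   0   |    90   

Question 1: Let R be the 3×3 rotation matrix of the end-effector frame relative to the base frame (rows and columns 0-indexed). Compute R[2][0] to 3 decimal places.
End-effector x-axis (col 0 of R) = (0.8660,0.2500,-0.4330)
R[2][0] = -0.4330

-0.433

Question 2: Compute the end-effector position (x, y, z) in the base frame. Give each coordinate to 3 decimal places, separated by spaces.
after link 1: o_1 = (0.0000, 0.0000, 3.0000)
after link 2: o_2 = (-3.0000, -0.0000, 1.0000)
after link 3: o_3 = (-7.0000, 1.0000, -0.7321)
after link 4: o_4 = (-7.0000, 1.0000, -0.7321)

-7.000 1.000 -0.732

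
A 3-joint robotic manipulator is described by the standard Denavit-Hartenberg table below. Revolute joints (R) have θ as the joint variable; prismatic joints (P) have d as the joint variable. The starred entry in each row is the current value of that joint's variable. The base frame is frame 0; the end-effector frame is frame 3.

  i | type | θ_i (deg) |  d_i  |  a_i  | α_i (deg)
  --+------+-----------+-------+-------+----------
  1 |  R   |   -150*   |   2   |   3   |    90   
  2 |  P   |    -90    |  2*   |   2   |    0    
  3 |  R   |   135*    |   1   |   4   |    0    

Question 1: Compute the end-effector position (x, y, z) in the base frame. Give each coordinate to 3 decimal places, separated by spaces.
after link 1: o_1 = (-2.5981, -1.5000, 2.0000)
after link 2: o_2 = (-3.5981, 0.2321, 0.0000)
after link 3: o_3 = (-6.5476, -0.3161, 2.8284)

-6.548 -0.316 2.828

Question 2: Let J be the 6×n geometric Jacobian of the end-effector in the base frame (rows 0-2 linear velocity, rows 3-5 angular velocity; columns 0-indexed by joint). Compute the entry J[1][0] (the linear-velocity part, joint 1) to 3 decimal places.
axis z_0 = ẑ; lever o_n−o_0 = (-6.5476,-0.3161,2.8284)
cross product → J_v[:, 0] = (0.3161,-6.5476,0.0000)
J_ω[:, 0] = z_0
entry J[1][0] = -6.5476

-6.548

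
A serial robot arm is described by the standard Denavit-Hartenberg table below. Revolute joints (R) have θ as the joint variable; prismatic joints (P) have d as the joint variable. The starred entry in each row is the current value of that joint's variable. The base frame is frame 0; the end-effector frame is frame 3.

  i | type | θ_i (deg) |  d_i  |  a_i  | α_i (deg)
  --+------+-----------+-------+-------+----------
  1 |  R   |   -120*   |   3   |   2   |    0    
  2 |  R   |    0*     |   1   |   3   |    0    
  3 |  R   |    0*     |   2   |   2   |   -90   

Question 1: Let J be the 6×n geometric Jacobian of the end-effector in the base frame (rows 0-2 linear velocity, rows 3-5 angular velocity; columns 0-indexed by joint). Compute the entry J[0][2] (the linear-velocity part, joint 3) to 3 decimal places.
axis z_2 = (0.0000,0.0000,1.0000); lever o_n−o_2 = (-1.0000,-1.7321,2.0000)
cross product → J_v[:, 2] = (1.7321,-1.0000,0.0000)
J_ω[:, 2] = z_2
entry J[0][2] = 1.7321

1.732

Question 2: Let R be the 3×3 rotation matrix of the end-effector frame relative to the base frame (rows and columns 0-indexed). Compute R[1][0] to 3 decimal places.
End-effector x-axis (col 0 of R) = (-0.5000,-0.8660,0.0000)
R[1][0] = -0.8660

-0.866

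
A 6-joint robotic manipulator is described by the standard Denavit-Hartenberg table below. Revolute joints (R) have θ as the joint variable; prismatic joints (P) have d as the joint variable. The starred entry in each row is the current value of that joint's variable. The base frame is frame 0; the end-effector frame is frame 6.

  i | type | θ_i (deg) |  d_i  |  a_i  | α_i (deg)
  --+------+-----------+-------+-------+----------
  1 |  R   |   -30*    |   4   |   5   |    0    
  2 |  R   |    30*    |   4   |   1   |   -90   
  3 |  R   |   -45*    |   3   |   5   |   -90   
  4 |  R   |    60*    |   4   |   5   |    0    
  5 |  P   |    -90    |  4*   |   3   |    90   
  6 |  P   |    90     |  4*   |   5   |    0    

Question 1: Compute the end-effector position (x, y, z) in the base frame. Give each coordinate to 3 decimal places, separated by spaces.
after link 1: o_1 = (4.3301, -2.5000, 4.0000)
after link 2: o_2 = (5.3301, -2.5000, 8.0000)
after link 3: o_3 = (8.8657, 0.5000, 11.5355)
after link 4: o_4 = (13.4619, -3.8301, 10.4749)
after link 5: o_5 = (18.1274, -2.3301, 9.4836)
after link 6: o_6 = (20.2487, 1.1340, 4.5338)

20.249 1.134 4.534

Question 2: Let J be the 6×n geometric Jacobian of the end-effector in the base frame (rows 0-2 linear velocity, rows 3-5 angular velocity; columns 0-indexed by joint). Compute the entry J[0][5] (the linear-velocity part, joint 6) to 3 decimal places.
prismatic axis z_5 = (-0.3536,0.8660,-0.3536)
J_v[:, 5] = z_5; J_ω[:, 5] = (0,0,0)
entry J[0][5] = -0.3536

-0.354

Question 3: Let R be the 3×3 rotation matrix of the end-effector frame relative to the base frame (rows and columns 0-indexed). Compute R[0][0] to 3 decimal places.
End-effector x-axis (col 0 of R) = (0.7071,0.0000,-0.7071)
R[0][0] = 0.7071

0.707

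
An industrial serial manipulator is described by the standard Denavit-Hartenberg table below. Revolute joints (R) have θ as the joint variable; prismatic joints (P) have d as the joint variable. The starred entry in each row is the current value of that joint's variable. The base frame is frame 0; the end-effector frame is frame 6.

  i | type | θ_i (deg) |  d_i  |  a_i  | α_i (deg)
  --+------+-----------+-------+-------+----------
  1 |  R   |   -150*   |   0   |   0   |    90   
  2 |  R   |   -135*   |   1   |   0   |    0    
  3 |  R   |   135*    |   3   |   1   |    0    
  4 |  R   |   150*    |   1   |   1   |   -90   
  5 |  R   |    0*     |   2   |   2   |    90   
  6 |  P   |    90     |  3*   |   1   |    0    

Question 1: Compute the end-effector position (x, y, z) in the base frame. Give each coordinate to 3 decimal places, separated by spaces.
after link 1: o_1 = (0.0000, 0.0000, 0.0000)
after link 2: o_2 = (-0.5000, 0.8660, 0.0000)
after link 3: o_3 = (-2.8660, 2.9641, 0.0000)
after link 4: o_4 = (-2.6160, 4.2631, 0.5000)
after link 5: o_5 = (-0.2500, 5.6292, -0.2321)
after link 6: o_6 = (-1.3170, 8.4772, -1.0981)

-1.317 8.477 -1.098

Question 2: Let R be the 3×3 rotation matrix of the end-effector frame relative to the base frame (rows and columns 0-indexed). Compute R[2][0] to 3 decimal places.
-0.866

End-effector x-axis (col 0 of R) = (0.4330,0.2500,-0.8660)
R[2][0] = -0.8660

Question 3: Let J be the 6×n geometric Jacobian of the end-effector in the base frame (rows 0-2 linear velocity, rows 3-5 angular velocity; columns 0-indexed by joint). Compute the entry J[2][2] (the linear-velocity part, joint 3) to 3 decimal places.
-3.098

axis z_2 = (-0.5000,0.8660,0.0000); lever o_n−o_2 = (-0.8170,7.6112,-1.0981)
cross product → J_v[:, 2] = (-0.9510,-0.5490,-3.0981)
J_ω[:, 2] = z_2
entry J[2][2] = -3.0981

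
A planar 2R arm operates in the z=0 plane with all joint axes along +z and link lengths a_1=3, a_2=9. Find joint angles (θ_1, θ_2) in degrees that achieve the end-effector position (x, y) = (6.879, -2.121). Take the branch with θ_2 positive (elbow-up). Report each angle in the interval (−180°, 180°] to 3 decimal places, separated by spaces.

-134.991 134.995

cos θ_2 = (51.8193−3²−9²)/(2·3·9) = -0.7071; θ_2 = 134.9954° (elbow-up)
β = atan2(-2.1210,6.8790) = -17.1361°; ψ = atan2(6.3645,-3.3635) = 117.8553°
θ_1 = β − ψ = -134.9913°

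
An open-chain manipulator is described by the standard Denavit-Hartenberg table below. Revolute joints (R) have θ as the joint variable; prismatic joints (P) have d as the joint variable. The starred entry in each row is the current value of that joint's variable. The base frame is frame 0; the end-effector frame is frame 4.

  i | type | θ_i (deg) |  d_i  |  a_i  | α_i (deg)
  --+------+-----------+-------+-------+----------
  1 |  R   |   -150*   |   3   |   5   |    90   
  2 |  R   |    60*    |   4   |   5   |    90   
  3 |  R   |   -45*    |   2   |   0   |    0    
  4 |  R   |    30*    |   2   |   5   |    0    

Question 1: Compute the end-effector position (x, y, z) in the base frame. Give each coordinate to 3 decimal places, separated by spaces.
after link 1: o_1 = (-4.3301, -2.5000, 3.0000)
after link 2: o_2 = (-8.4952, -0.2859, 7.3301)
after link 3: o_3 = (-9.9952, -1.1519, 6.3301)
after link 4: o_4 = (-12.9394, -4.3461, 9.5127)

-12.939 -4.346 9.513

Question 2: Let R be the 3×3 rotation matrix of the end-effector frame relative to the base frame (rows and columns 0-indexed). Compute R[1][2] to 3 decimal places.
End-effector z-axis (col 2 of R) = (-0.7500,-0.4330,-0.5000)
R[1][2] = -0.4330

-0.433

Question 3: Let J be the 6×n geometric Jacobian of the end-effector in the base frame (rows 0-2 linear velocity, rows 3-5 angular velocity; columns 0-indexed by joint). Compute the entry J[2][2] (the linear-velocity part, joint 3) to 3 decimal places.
1.121

axis z_2 = (-0.7500,-0.4330,-0.5000); lever o_n−o_2 = (-4.4442,-4.0602,2.1826)
cross product → J_v[:, 2] = (-2.9752,3.8591,1.1207)
J_ω[:, 2] = z_2
entry J[2][2] = 1.1207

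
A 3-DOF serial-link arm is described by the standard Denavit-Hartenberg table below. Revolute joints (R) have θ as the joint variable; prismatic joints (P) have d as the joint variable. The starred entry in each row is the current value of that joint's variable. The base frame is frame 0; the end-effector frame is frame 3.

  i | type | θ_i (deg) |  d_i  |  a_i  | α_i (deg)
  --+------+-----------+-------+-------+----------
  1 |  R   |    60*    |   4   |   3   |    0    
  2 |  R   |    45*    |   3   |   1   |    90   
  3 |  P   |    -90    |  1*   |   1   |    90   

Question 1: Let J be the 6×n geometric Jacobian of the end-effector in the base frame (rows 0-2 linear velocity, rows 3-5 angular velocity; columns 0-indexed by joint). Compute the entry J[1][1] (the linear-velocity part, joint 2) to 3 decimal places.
0.707

axis z_1 = (0.0000,0.0000,1.0000); lever o_n−o_1 = (0.7071,1.2247,2.0000)
cross product → J_v[:, 1] = (-1.2247,0.7071,0.0000)
J_ω[:, 1] = z_1
entry J[1][1] = 0.7071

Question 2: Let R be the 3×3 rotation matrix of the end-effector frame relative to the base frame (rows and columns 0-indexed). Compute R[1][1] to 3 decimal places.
0.259

End-effector y-axis (col 1 of R) = (0.9659,0.2588,0.0000)
R[1][1] = 0.2588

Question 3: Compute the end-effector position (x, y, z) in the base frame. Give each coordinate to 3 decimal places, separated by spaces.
2.207 3.823 6.000

after link 1: o_1 = (1.5000, 2.5981, 4.0000)
after link 2: o_2 = (1.2412, 3.5640, 7.0000)
after link 3: o_3 = (2.2071, 3.8228, 6.0000)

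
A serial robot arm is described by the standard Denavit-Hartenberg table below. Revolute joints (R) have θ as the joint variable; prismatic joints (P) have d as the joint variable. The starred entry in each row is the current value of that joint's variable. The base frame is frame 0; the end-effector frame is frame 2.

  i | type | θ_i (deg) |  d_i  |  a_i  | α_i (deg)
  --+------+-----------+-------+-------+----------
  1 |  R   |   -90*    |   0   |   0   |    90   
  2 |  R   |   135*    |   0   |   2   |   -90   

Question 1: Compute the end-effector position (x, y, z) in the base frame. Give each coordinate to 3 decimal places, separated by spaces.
0.000 1.414 1.414

after link 1: o_1 = (0.0000, 0.0000, 0.0000)
after link 2: o_2 = (0.0000, 1.4142, 1.4142)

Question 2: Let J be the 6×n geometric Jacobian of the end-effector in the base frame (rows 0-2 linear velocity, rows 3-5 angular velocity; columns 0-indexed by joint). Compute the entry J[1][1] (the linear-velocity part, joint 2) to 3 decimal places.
1.414

axis z_1 = (-1.0000,-0.0000,0.0000); lever o_n−o_1 = (0.0000,1.4142,1.4142)
cross product → J_v[:, 1] = (-0.0000,1.4142,-1.4142)
J_ω[:, 1] = z_1
entry J[1][1] = 1.4142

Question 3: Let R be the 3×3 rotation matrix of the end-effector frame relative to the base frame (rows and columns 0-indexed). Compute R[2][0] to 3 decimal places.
0.707

End-effector x-axis (col 0 of R) = (0.0000,0.7071,0.7071)
R[2][0] = 0.7071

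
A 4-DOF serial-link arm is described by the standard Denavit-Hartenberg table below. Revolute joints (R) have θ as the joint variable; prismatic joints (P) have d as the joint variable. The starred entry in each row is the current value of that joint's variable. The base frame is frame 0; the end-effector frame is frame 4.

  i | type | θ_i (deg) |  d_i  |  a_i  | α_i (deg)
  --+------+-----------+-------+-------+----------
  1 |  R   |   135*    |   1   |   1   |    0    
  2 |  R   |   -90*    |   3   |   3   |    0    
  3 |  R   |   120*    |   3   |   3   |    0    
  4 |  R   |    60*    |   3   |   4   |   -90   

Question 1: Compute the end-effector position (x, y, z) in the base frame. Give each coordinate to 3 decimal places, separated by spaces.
-4.312 0.776 10.000

after link 1: o_1 = (-0.7071, 0.7071, 1.0000)
after link 2: o_2 = (1.4142, 2.8284, 4.0000)
after link 3: o_3 = (-1.4836, 3.6049, 7.0000)
after link 4: o_4 = (-4.3120, 0.7765, 10.0000)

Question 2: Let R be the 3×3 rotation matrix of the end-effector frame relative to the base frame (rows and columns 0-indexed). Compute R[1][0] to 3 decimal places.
-0.707

End-effector x-axis (col 0 of R) = (-0.7071,-0.7071,0.0000)
R[1][0] = -0.7071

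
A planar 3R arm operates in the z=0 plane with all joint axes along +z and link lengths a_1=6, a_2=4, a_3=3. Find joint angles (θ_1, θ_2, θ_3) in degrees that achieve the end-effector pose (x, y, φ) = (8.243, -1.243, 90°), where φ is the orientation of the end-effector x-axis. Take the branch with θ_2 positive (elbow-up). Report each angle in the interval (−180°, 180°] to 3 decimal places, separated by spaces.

wrist centre = target − a_3·(cos φ, sin φ) = (8.2430, -4.2430)
cos θ_2 = (85.9501−6²−4²)/(2·6·4) = 0.7073; θ_2 = 44.9849° (elbow-up)
β = atan2(-4.2430,8.2430) = -27.2367°; ψ = atan2(2.8277,8.8292) = 17.7585°
θ_1 = β − ψ = -44.9951°
θ_3 = φ − θ_1 − θ_2 = 90.0103° (wrapped to (-180°,180°])

-44.995 44.985 90.010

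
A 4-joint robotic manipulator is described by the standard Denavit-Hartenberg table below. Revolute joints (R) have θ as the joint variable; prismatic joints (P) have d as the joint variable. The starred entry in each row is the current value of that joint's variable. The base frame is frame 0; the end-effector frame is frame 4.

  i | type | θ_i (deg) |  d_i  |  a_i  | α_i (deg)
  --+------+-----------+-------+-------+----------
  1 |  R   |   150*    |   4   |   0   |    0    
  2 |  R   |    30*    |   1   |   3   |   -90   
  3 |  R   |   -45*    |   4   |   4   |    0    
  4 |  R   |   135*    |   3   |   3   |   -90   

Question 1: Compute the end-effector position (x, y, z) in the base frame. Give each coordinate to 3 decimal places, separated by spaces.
-5.828 -7.000 4.828

after link 1: o_1 = (0.0000, 0.0000, 4.0000)
after link 2: o_2 = (-3.0000, 0.0000, 5.0000)
after link 3: o_3 = (-5.8284, -4.0000, 7.8284)
after link 4: o_4 = (-5.8284, -7.0000, 4.8284)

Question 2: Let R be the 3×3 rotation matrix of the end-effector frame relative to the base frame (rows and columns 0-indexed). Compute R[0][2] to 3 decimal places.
1.000

End-effector z-axis (col 2 of R) = (1.0000,-0.0000,0.0000)
R[0][2] = 1.0000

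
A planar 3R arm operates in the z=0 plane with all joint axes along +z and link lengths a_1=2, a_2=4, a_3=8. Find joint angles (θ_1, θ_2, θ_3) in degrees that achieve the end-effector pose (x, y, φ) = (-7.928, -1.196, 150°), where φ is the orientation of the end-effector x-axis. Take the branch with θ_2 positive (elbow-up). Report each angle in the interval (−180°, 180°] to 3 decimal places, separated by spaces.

-141.791 60.008 -128.217

wrist centre = target − a_3·(cos φ, sin φ) = (-0.9998, -5.1960)
cos θ_2 = (27.9980−2²−4²)/(2·2·4) = 0.4999; θ_2 = 60.0082° (elbow-up)
β = atan2(-5.1960,-0.9998) = -100.8915°; ψ = atan2(3.4644,3.9995) = 40.8993°
θ_1 = β − ψ = -141.7908°
θ_3 = φ − θ_1 − θ_2 = -128.2174° (wrapped to (-180°,180°])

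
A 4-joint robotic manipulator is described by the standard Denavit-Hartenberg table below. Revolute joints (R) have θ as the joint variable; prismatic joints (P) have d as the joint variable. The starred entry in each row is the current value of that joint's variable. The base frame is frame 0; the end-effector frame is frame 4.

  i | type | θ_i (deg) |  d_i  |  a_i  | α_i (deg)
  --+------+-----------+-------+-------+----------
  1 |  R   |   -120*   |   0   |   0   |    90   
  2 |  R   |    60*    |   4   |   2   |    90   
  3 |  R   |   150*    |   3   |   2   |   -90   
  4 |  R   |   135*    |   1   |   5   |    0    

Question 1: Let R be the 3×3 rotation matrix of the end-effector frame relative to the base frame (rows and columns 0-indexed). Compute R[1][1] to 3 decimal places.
-0.972

End-effector y-axis (col 1 of R) = (-0.1531,-0.9723,0.1768)
R[1][1] = -0.9723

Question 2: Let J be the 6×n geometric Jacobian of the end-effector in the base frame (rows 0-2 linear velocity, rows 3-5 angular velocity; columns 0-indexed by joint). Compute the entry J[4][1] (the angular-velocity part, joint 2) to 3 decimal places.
axis z_1 = (-0.8660,0.5000,0.0000); lever o_n−o_1 = (-2.5248,0.3594,2.7185)
cross product → J_v[:, 1] = (1.3592,2.3543,0.9511)
J_ω[:, 1] = z_1
entry J[4][1] = 0.5000

0.500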